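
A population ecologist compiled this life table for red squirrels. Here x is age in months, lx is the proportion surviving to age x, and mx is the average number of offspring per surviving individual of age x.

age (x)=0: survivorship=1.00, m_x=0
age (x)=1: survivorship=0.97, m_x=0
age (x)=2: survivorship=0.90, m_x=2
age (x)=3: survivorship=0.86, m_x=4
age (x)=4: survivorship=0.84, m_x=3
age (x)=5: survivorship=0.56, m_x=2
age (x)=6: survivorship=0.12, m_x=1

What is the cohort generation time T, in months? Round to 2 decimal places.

lx·mx: 0, 0, 1.8, 3.44, 2.52, 1.12, 0.12 → R0 = 9
x·lx·mx: 0, 0, 3.6, 10.32, 10.08, 5.6, 0.72 → Σ = 30.32
T = 30.32 / 9 = 3.368889… → 3.37

3.37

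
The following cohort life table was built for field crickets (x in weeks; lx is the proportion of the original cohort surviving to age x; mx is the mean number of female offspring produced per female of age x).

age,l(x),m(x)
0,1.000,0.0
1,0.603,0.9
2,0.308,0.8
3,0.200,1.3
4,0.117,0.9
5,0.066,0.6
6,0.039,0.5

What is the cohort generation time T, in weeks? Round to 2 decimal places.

2.10

lx·mx: 0, 0.5427, 0.2464, 0.26, 0.1053, 0.0396, 0.0195 → R0 = 1.2135
x·lx·mx: 0, 0.5427, 0.4928, 0.78, 0.4212, 0.198, 0.117 → Σ = 2.5517
T = 2.5517 / 1.2135 = 2.102761… → 2.10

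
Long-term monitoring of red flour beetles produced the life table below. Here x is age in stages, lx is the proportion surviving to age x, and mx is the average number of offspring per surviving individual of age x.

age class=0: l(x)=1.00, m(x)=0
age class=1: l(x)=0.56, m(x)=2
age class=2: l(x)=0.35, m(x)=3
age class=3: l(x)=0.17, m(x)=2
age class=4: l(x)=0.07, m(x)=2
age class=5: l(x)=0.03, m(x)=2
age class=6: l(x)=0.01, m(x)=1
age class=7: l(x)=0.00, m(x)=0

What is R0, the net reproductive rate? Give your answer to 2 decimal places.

lx·mx by age: 0, 1.12, 1.05, 0.34, 0.14, 0.06, 0.01, 0
R0 = Σ lx·mx = 2.72 → 2.72

2.72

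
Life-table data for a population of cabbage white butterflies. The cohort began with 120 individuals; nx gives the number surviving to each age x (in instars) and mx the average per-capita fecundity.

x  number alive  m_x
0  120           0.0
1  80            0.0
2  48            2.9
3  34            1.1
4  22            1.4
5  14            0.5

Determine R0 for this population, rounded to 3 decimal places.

1.787

lx = nx/n0 = nx/120: 1, 0.66667…, 0.4, 0.28333…, 0.18333…, 0.11667…
lx·mx by age: 0, 0, 1.16, 0.311667…, 0.256667…, 0.058333…
R0 = Σ lx·mx = 1.786667… → 1.787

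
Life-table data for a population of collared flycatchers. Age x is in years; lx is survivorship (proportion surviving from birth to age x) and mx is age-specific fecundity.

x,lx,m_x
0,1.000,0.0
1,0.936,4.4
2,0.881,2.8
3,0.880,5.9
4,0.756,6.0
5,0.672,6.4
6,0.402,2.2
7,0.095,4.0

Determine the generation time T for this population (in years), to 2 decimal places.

lx·mx: 0, 4.1184, 2.4668, 5.192, 4.536, 4.3008, 0.8844, 0.38 → R0 = 21.8784
x·lx·mx: 0, 4.1184, 4.9336, 15.576, 18.144, 21.504, 5.3064, 2.66 → Σ = 72.2424
T = 72.2424 / 21.8784 = 3.301996… → 3.30

3.30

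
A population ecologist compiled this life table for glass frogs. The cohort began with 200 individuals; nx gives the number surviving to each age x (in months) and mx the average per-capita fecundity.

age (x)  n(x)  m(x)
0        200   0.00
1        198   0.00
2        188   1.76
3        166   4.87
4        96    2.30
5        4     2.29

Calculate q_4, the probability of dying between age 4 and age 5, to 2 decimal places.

lx = nx/n0 = nx/200: 1, 0.99, 0.94, 0.83, 0.48, 0.02
q_4 = (l_4 − l_5) / l_4 = (0.48 − 0.02) / 0.48
     = 0.46 / 0.48 = 0.958333… → 0.96

0.96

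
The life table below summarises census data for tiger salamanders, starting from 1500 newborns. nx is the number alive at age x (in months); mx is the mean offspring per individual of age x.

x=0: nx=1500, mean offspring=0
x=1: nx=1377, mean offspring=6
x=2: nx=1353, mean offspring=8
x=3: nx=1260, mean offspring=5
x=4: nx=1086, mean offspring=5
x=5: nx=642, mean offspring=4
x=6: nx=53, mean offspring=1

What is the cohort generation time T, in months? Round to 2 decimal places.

2.50

lx = nx/n0 = nx/1500: 1, 0.918, 0.902, 0.84, 0.724, 0.428, 0.03533…
lx·mx: 0, 5.508, 7.216, 4.2, 3.62, 1.712, 0.035333… → R0 = 22.291333…
x·lx·mx: 0, 5.508, 14.432, 12.6, 14.48, 8.56, 0.212… → Σ = 55.792…
T = 55.792… / 22.291333… = 2.502856… → 2.50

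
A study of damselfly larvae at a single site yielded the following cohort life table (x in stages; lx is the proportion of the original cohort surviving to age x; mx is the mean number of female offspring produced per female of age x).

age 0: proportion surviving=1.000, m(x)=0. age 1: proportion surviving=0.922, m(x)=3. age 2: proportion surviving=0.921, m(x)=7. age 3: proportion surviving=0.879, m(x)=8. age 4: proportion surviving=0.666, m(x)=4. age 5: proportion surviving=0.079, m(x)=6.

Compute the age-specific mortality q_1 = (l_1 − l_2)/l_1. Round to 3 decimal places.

q_1 = (l_1 − l_2) / l_1 = (0.922 − 0.921) / 0.922
     = 0.001 / 0.922 = 0.001085… → 0.001

0.001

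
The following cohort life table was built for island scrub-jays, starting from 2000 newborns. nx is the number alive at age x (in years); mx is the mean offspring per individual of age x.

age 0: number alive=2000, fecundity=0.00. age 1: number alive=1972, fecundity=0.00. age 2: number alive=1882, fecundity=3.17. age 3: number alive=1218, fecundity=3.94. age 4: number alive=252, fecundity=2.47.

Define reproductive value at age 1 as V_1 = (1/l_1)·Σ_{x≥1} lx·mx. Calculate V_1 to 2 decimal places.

lx = nx/n0 = nx/2000: 1, 0.986, 0.941, 0.609, 0.126
lx·mx for x ≥ 1: 0, 2.98297, 2.39946, 0.31122 → sum = 5.69365
V_1 = 5.69365 / l_1 = 5.69365 / 0.986 = 5.774493… → 5.77

5.77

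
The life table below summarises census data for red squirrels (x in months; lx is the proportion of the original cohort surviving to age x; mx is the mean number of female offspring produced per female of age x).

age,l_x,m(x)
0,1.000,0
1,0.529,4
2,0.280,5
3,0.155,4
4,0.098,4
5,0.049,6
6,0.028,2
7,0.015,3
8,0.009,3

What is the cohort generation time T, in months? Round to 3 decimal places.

lx·mx: 0, 2.116, 1.4, 0.62, 0.392, 0.294, 0.056, 0.045, 0.027 → R0 = 4.95
x·lx·mx: 0, 2.116, 2.8, 1.86, 1.568, 1.47, 0.336, 0.315, 0.216 → Σ = 10.681
T = 10.681 / 4.95 = 2.157778… → 2.158

2.158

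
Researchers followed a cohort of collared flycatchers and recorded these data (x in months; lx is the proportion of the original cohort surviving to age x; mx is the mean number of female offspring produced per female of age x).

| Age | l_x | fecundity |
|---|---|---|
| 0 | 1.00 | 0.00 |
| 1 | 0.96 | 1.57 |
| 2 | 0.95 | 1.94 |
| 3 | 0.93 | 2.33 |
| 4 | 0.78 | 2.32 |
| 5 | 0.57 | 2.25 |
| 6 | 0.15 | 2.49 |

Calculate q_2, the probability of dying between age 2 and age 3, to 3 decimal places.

q_2 = (l_2 − l_3) / l_2 = (0.95 − 0.93) / 0.95
     = 0.02 / 0.95 = 0.021053… → 0.021

0.021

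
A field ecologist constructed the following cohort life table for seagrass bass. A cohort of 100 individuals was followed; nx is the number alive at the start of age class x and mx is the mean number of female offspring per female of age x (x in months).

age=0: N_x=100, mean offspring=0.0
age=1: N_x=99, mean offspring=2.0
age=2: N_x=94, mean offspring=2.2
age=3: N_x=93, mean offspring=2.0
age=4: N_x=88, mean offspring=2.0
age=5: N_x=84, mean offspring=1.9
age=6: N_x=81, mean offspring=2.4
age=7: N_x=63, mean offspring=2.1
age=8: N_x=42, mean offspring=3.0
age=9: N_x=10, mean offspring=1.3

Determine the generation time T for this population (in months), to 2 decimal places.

lx = nx/n0 = nx/100: 1, 0.99, 0.94, 0.93, 0.88, 0.84, 0.81, 0.63, 0.42, 0.1
lx·mx: 0, 1.98, 2.068, 1.86, 1.76, 1.596, 1.944, 1.323, 1.26, 0.13 → R0 = 13.921
x·lx·mx: 0, 1.98, 4.136, 5.58, 7.04, 7.98, 11.664, 9.261, 10.08, 1.17 → Σ = 58.891
T = 58.891 / 13.921 = 4.230371… → 4.23

4.23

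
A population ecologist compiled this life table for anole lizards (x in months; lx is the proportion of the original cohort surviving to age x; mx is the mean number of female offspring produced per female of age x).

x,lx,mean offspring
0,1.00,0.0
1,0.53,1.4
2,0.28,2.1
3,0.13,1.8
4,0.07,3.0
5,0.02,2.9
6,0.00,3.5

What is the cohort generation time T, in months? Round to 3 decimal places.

2.047

lx·mx: 0, 0.742, 0.588, 0.234, 0.21, 0.058, 0 → R0 = 1.832
x·lx·mx: 0, 0.742, 1.176, 0.702, 0.84, 0.29, 0 → Σ = 3.75
T = 3.75 / 1.832 = 2.046943… → 2.047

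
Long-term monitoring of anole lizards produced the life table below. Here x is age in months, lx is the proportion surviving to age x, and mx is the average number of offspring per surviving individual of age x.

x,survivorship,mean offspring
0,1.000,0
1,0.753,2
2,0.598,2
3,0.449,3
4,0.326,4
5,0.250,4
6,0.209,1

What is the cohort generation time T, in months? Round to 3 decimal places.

lx·mx: 0, 1.506, 1.196, 1.347, 1.304, 1, 0.209 → R0 = 6.562
x·lx·mx: 0, 1.506, 2.392, 4.041, 5.216, 5, 1.254 → Σ = 19.409
T = 19.409 / 6.562 = 2.957787… → 2.958

2.958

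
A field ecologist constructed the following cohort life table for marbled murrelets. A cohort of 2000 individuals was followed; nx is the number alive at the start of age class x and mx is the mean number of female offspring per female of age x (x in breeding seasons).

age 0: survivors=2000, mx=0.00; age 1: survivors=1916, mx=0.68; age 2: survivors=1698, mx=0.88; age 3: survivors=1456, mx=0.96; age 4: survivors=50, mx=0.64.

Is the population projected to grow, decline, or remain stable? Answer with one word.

growing

lx = nx/n0 = nx/2000: 1, 0.958, 0.849, 0.728, 0.025
R0 = Σ lx·mx = 0 + 0.65144 + 0.74712 + 0.69888 + 0.016 = 2.11344
R0 > 1, so the population is growing.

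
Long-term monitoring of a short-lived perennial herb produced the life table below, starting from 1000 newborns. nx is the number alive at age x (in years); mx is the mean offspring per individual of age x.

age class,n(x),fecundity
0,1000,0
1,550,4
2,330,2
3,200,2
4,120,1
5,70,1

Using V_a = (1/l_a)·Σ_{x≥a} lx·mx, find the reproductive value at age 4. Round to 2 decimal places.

lx = nx/n0 = nx/1000: 1, 0.55, 0.33, 0.2, 0.12, 0.07
lx·mx for x ≥ 4: 0.12, 0.07 → sum = 0.19
V_4 = 0.19 / l_4 = 0.19 / 0.12 = 1.583333… → 1.58

1.58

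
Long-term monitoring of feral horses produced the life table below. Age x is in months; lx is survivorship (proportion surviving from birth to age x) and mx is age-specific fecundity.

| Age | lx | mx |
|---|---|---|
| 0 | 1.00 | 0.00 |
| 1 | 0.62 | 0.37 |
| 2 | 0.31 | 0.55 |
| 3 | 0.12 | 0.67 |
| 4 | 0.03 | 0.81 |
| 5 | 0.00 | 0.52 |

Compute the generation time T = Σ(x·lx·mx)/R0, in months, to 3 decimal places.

1.801

lx·mx: 0, 0.2294, 0.1705, 0.0804, 0.0243, 0 → R0 = 0.5046
x·lx·mx: 0, 0.2294, 0.341, 0.2412, 0.0972, 0 → Σ = 0.9088
T = 0.9088 / 0.5046 = 1.801031… → 1.801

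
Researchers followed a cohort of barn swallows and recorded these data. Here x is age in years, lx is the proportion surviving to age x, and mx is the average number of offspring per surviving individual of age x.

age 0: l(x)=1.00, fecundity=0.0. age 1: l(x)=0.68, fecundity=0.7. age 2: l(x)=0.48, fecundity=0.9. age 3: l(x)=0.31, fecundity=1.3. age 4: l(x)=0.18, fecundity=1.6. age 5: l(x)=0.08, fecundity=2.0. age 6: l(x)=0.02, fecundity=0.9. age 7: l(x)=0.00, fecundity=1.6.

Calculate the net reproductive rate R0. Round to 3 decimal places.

1.777

lx·mx by age: 0, 0.476, 0.432, 0.403, 0.288, 0.16, 0.018, 0
R0 = Σ lx·mx = 1.777 → 1.777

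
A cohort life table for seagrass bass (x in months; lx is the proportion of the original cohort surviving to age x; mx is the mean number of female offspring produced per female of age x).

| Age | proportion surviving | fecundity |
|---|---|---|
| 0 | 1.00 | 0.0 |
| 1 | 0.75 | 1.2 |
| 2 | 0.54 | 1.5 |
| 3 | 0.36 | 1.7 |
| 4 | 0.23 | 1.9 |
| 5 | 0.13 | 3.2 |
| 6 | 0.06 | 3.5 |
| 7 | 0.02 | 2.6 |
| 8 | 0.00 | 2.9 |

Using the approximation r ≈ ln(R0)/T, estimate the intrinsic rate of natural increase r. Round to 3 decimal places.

0.433

R0 = Σ lx·mx = 0 + 0.9 + 0.81 + 0.612 + 0.437 + 0.416 + 0.21 + 0.052 + 0 = 3.437
Σ x·lx·mx = 9.808; T = 9.808/3.437 = 2.85365…
r ≈ ln(R0)/T = ln(3.437)/2.85365… = 0.43264… → 0.433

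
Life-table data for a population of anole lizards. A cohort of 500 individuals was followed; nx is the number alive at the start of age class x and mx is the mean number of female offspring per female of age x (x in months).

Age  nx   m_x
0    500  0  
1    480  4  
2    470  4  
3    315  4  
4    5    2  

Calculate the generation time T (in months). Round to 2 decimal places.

1.87

lx = nx/n0 = nx/500: 1, 0.96, 0.94, 0.63, 0.01
lx·mx: 0, 3.84, 3.76, 2.52, 0.02 → R0 = 10.14
x·lx·mx: 0, 3.84, 7.52, 7.56, 0.08 → Σ = 19
T = 19 / 10.14 = 1.873767… → 1.87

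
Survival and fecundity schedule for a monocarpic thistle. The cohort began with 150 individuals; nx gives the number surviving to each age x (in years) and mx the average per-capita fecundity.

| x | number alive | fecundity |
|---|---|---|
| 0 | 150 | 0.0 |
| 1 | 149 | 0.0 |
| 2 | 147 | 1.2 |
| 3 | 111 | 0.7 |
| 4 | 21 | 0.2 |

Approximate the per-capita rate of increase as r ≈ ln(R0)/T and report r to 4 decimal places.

0.2329

lx = nx/n0 = nx/150: 1, 0.99333…, 0.98, 0.74, 0.14
R0 = Σ lx·mx = 0 + 0 + 1.176 + 0.518 + 0.028 = 1.722…
Σ x·lx·mx = 4.018…; T = 4.018…/1.722… = 2.33333…
r ≈ ln(R0)/T = ln(1.722…)/2.33333… = 0.232923… → 0.2329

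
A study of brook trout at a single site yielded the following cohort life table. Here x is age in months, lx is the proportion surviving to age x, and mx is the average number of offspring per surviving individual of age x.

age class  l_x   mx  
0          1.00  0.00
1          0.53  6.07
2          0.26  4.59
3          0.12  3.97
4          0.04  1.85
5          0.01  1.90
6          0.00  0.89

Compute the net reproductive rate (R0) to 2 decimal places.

lx·mx by age: 0, 3.2171, 1.1934, 0.4764, 0.074, 0.019, 0
R0 = Σ lx·mx = 4.9799 → 4.98

4.98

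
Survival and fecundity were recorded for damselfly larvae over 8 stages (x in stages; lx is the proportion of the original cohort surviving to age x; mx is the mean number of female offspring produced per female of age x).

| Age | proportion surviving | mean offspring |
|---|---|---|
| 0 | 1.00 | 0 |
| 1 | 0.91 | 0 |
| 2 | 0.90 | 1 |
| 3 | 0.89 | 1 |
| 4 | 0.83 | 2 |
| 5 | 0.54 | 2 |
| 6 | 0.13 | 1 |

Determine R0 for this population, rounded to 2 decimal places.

4.66

lx·mx by age: 0, 0, 0.9, 0.89, 1.66, 1.08, 0.13
R0 = Σ lx·mx = 4.66 → 4.66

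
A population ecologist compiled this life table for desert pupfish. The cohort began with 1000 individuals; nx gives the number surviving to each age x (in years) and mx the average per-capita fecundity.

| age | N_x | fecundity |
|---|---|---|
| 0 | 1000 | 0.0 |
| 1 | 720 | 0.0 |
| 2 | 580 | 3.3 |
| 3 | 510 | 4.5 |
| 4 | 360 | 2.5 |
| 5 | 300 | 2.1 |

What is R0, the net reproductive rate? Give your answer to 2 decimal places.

5.74

lx = nx/n0 = nx/1000: 1, 0.72, 0.58, 0.51, 0.36, 0.3
lx·mx by age: 0, 0, 1.914, 2.295, 0.9, 0.63
R0 = Σ lx·mx = 5.739 → 5.74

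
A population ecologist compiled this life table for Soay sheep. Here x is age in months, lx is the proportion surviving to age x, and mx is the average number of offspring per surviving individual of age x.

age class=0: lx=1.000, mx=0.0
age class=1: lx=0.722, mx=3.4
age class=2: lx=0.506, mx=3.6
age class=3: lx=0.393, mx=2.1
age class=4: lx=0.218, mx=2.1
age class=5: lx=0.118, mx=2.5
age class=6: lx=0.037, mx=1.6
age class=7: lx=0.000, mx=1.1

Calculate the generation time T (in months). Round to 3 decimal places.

2.069

lx·mx: 0, 2.4548, 1.8216, 0.8253, 0.4578, 0.295, 0.0592, 0 → R0 = 5.9137
x·lx·mx: 0, 2.4548, 3.6432, 2.4759, 1.8312, 1.475, 0.3552, 0 → Σ = 12.2353
T = 12.2353 / 5.9137 = 2.068975… → 2.069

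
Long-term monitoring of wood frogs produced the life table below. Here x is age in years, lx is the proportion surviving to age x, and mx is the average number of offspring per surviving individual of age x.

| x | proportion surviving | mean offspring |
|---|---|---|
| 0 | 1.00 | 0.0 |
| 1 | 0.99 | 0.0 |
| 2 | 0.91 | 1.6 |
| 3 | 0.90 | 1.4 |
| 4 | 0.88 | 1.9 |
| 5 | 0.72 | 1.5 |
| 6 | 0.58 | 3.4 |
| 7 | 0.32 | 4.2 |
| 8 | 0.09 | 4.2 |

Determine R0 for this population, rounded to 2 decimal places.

9.16

lx·mx by age: 0, 0, 1.456, 1.26, 1.672, 1.08, 1.972, 1.344, 0.378
R0 = Σ lx·mx = 9.162 → 9.16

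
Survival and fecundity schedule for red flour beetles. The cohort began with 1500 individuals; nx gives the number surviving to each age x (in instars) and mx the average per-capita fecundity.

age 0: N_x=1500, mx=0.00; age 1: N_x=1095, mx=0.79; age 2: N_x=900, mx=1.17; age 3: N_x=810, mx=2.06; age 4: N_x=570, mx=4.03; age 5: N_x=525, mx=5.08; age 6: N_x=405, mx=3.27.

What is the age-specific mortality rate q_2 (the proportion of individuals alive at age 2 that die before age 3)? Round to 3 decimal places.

0.100

lx = nx/n0 = nx/1500: 1, 0.73, 0.6, 0.54, 0.38, 0.35, 0.27
q_2 = (l_2 − l_3) / l_2 = (0.6 − 0.54) / 0.6
     = 0.06 / 0.6 = 0.1 → 0.100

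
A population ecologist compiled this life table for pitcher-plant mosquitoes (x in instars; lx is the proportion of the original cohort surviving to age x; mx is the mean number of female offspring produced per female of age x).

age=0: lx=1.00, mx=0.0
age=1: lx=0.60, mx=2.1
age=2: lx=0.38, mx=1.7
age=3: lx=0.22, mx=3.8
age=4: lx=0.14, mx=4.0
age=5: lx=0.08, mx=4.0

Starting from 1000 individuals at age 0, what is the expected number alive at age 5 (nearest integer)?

80

Expected survivors = N0 · l_5 = 1000 × 0.08 = 80 → 80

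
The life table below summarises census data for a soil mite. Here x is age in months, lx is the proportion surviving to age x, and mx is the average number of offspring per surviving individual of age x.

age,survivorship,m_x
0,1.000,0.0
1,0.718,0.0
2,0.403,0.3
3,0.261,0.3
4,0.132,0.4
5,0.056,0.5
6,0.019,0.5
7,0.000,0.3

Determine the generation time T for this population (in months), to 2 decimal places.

lx·mx: 0, 0, 0.1209, 0.0783, 0.0528, 0.028, 0.0095, 0 → R0 = 0.2895
x·lx·mx: 0, 0, 0.2418, 0.2349, 0.2112, 0.14, 0.057, 0 → Σ = 0.8849
T = 0.8849 / 0.2895 = 3.056649… → 3.06

3.06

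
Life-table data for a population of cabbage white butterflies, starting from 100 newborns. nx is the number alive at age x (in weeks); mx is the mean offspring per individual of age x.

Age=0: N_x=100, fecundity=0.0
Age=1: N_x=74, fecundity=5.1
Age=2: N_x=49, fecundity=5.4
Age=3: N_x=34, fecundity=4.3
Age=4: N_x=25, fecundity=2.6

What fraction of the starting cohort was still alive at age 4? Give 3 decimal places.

l_4 = n_4/n_0 = 25/100 = 0.25 → 0.250

0.250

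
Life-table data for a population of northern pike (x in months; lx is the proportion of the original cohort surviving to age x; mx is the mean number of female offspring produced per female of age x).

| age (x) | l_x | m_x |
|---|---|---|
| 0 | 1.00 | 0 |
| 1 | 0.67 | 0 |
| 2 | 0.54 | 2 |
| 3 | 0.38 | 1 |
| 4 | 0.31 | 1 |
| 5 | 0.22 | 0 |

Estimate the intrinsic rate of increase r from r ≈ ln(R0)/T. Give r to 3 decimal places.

R0 = Σ lx·mx = 0 + 0 + 1.08 + 0.38 + 0.31 + 0 = 1.77
Σ x·lx·mx = 4.54; T = 4.54/1.77 = 2.56497…
r ≈ ln(R0)/T = ln(1.77)/2.56497… = 0.22261… → 0.223

0.223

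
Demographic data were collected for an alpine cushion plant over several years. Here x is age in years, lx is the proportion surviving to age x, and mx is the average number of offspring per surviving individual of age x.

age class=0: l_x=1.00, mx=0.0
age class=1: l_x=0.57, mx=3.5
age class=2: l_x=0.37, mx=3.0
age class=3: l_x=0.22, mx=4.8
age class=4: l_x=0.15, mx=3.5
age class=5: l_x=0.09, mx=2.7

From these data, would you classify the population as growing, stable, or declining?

growing

R0 = Σ lx·mx = 0 + 1.995 + 1.11 + 1.056 + 0.525 + 0.243 = 4.929
R0 > 1, so the population is growing.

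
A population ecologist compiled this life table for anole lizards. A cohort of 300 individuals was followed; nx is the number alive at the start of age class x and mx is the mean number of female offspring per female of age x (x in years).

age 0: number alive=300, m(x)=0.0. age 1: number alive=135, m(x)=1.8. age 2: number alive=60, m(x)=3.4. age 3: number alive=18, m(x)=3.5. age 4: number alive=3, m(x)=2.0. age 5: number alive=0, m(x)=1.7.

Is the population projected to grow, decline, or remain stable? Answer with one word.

growing

lx = nx/n0 = nx/300: 1, 0.45, 0.2, 0.06, 0.01, 0
R0 = Σ lx·mx = 0 + 0.81 + 0.68 + 0.21 + 0.02 + 0 = 1.72
R0 > 1, so the population is growing.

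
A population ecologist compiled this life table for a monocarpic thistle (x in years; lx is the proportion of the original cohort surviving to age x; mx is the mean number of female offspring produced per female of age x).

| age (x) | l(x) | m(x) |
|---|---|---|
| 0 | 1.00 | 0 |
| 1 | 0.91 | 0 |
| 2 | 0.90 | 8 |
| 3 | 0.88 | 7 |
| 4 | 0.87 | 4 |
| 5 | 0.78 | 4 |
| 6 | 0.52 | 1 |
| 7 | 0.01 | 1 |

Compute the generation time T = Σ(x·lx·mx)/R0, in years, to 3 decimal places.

3.201

lx·mx: 0, 0, 7.2, 6.16, 3.48, 3.12, 0.52, 0.01 → R0 = 20.49
x·lx·mx: 0, 0, 14.4, 18.48, 13.92, 15.6, 3.12, 0.07 → Σ = 65.59
T = 65.59 / 20.49 = 3.201074… → 3.201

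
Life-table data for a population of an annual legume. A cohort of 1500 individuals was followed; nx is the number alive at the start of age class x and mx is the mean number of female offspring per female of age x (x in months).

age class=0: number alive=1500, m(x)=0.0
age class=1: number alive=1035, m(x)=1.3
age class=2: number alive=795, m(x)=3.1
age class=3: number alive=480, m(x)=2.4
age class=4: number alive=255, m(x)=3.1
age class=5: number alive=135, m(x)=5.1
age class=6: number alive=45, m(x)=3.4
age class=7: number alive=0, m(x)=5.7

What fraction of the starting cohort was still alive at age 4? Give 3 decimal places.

l_4 = n_4/n_0 = 255/1500 = 0.17 → 0.170

0.170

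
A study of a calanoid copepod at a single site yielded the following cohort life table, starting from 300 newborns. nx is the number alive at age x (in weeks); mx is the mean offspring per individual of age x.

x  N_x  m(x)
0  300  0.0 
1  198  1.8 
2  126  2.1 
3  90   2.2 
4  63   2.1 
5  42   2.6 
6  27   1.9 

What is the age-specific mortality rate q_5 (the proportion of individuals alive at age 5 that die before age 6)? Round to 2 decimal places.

0.36

lx = nx/n0 = nx/300: 1, 0.66, 0.42, 0.3, 0.21, 0.14, 0.09
q_5 = (l_5 − l_6) / l_5 = (0.14 − 0.09) / 0.14
     = 0.05 / 0.14 = 0.357143… → 0.36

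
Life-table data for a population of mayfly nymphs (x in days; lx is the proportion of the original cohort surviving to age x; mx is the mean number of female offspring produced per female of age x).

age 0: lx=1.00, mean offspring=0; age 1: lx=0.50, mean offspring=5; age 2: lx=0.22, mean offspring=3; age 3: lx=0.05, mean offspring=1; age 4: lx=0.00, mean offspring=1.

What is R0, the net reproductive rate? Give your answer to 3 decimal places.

3.210

lx·mx by age: 0, 2.5, 0.66, 0.05, 0
R0 = Σ lx·mx = 3.21 → 3.210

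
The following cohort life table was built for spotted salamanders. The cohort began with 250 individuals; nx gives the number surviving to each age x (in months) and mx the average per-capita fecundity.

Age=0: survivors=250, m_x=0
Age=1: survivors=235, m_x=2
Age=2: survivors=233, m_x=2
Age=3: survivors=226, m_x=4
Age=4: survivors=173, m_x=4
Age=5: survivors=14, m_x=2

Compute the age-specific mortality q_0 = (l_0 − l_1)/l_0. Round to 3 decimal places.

0.060

lx = nx/n0 = nx/250: 1, 0.94, 0.932, 0.904, 0.692, 0.056
q_0 = (l_0 − l_1) / l_0 = (1 − 0.94) / 1
     = 0.06 / 1 = 0.06 → 0.060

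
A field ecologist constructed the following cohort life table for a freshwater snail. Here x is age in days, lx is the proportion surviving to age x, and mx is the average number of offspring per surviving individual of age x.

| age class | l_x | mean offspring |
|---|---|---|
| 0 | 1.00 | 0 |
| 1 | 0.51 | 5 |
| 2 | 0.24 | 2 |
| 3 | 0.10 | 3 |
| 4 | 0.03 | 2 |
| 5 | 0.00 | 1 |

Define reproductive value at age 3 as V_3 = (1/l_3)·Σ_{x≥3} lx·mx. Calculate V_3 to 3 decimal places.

3.600

lx·mx for x ≥ 3: 0.3, 0.06, 0 → sum = 0.36
V_3 = 0.36 / l_3 = 0.36 / 0.1 = 3.6 → 3.600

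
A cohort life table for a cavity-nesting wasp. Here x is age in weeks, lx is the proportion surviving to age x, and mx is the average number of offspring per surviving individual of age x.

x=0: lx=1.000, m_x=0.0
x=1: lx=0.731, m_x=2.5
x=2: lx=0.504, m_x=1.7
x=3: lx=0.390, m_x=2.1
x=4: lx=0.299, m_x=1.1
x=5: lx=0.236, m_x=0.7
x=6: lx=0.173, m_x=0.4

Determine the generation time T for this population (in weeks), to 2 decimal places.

lx·mx: 0, 1.8275, 0.8568, 0.819, 0.3289, 0.1652, 0.0692 → R0 = 4.0666
x·lx·mx: 0, 1.8275, 1.7136, 2.457, 1.3156, 0.826, 0.4152 → Σ = 8.5549
T = 8.5549 / 4.0666 = 2.103698… → 2.10

2.10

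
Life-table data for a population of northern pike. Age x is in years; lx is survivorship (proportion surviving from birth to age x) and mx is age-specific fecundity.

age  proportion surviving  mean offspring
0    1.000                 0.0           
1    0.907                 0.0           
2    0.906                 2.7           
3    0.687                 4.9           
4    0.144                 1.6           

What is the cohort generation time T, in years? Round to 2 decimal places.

2.63

lx·mx: 0, 0, 2.4462, 3.3663, 0.2304 → R0 = 6.0429
x·lx·mx: 0, 0, 4.8924, 10.0989, 0.9216 → Σ = 15.9129
T = 15.9129 / 6.0429 = 2.633322… → 2.63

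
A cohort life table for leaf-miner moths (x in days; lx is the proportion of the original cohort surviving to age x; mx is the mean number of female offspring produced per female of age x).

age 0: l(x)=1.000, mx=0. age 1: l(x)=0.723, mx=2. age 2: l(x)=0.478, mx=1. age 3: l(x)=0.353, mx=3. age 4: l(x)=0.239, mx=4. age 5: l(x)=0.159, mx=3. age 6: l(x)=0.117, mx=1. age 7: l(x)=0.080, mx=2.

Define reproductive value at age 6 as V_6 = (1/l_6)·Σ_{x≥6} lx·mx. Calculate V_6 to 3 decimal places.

2.368

lx·mx for x ≥ 6: 0.117, 0.16 → sum = 0.277
V_6 = 0.277 / l_6 = 0.277 / 0.117 = 2.367521… → 2.368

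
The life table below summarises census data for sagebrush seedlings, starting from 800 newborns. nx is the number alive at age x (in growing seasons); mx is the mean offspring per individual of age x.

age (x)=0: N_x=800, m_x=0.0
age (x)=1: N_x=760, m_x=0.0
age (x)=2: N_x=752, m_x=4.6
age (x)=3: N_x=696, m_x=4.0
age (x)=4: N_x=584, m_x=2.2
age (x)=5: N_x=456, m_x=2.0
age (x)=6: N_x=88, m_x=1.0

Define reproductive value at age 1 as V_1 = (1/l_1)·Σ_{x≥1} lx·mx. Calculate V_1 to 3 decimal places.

11.221

lx = nx/n0 = nx/800: 1, 0.95, 0.94, 0.87, 0.73, 0.57, 0.11
lx·mx for x ≥ 1: 0, 4.324, 3.48, 1.606, 1.14, 0.11 → sum = 10.66
V_1 = 10.66 / l_1 = 10.66 / 0.95 = 11.221053… → 11.221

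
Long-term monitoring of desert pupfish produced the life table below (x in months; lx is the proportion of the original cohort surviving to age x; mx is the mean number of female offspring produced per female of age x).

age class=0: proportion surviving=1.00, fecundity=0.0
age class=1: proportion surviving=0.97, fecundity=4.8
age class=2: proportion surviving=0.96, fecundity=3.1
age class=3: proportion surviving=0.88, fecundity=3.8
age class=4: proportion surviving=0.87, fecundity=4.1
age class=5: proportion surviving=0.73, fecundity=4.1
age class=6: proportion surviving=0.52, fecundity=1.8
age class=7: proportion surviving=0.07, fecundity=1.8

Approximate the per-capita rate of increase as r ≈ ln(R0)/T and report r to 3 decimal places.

0.964

R0 = Σ lx·mx = 0 + 4.656 + 2.976 + 3.344 + 3.567 + 2.993 + 0.936 + 0.126 = 18.598
Σ x·lx·mx = 56.371; T = 56.371/18.598 = 3.03102…
r ≈ ln(R0)/T = ln(18.598)/3.03102… = 0.96438… → 0.964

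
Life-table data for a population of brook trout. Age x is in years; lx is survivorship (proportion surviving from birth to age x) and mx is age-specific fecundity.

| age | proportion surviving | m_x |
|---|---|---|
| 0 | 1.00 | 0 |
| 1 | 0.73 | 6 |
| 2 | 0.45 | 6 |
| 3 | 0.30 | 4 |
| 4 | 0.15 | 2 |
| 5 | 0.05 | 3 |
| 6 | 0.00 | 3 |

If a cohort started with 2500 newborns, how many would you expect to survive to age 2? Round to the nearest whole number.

1125

Expected survivors = N0 · l_2 = 2500 × 0.45 = 1125 → 1125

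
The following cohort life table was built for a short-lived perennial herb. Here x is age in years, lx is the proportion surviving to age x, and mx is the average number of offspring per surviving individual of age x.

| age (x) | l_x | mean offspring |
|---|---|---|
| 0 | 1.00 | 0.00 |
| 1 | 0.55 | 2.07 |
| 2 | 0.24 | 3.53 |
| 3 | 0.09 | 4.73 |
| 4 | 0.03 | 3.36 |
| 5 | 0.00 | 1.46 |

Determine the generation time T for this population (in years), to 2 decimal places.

1.80

lx·mx: 0, 1.1385, 0.8472, 0.4257, 0.1008, 0 → R0 = 2.5122
x·lx·mx: 0, 1.1385, 1.6944, 1.2771, 0.4032, 0 → Σ = 4.5132
T = 4.5132 / 2.5122 = 1.796513… → 1.80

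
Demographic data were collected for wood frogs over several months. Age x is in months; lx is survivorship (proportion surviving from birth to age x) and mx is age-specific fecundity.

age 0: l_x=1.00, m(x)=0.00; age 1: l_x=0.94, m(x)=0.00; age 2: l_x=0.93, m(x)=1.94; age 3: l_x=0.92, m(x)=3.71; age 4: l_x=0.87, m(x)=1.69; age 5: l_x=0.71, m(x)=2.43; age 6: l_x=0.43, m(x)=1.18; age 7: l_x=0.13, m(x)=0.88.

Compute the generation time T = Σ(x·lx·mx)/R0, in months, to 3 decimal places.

lx·mx: 0, 0, 1.8042, 3.4132, 1.4703, 1.7253, 0.5074, 0.1144 → R0 = 9.0348
x·lx·mx: 0, 0, 3.6084, 10.2396, 5.8812, 8.6265, 3.0444, 0.8008 → Σ = 32.2009
T = 32.2009 / 9.0348 = 3.564097… → 3.564

3.564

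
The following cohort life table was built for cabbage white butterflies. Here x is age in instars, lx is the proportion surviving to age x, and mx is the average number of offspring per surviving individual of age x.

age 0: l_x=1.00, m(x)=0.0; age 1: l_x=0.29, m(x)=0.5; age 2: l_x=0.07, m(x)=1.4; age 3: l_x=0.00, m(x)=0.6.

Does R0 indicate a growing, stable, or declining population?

R0 = Σ lx·mx = 0 + 0.145 + 0.098 + 0 = 0.243
R0 < 1, so the population is declining.

declining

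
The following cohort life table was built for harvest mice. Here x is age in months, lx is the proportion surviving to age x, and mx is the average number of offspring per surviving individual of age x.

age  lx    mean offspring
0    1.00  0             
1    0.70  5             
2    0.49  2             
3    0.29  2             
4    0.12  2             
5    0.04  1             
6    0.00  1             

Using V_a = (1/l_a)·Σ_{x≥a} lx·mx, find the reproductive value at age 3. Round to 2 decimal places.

lx·mx for x ≥ 3: 0.58, 0.24, 0.04, 0 → sum = 0.86
V_3 = 0.86 / l_3 = 0.86 / 0.29 = 2.965517… → 2.97

2.97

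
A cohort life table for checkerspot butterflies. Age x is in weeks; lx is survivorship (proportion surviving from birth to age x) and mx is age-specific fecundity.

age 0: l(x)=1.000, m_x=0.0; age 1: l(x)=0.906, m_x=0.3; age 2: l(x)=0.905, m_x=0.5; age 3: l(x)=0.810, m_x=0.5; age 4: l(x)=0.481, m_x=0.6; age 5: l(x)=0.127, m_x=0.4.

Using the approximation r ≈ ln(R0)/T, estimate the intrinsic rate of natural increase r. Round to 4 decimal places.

0.1486

R0 = Σ lx·mx = 0 + 0.2718 + 0.4525 + 0.405 + 0.2886 + 0.0508 = 1.4687
Σ x·lx·mx = 3.8002; T = 3.8002/1.4687 = 2.58746…
r ≈ ln(R0)/T = ln(1.4687)/2.58746… = 0.148554… → 0.1486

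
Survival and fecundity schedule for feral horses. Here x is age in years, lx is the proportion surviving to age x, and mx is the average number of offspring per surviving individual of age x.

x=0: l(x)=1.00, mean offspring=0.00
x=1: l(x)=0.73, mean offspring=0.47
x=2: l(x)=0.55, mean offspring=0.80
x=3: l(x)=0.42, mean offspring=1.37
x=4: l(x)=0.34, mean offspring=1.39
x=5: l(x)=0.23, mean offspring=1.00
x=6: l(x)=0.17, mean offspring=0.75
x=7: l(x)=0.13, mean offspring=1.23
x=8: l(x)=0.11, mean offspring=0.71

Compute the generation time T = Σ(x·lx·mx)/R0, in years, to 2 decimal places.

3.50

lx·mx: 0, 0.3431, 0.44, 0.5754, 0.4726, 0.23, 0.1275, 0.1599, 0.0781 → R0 = 2.4266
x·lx·mx: 0, 0.3431, 0.88, 1.7262, 1.8904, 1.15, 0.765, 1.1193, 0.6248 → Σ = 8.4988
T = 8.4988 / 2.4266 = 3.502349… → 3.50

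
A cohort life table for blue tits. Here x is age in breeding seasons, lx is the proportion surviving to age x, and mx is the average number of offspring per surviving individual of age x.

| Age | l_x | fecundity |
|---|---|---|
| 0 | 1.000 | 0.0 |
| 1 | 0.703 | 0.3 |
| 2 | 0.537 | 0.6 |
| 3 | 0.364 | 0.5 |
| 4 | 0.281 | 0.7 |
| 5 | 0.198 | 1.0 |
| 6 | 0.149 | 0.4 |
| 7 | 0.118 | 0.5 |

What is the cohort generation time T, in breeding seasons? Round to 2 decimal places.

lx·mx: 0, 0.2109, 0.3222, 0.182, 0.1967, 0.198, 0.0596, 0.059 → R0 = 1.2284
x·lx·mx: 0, 0.2109, 0.6444, 0.546, 0.7868, 0.99, 0.3576, 0.413 → Σ = 3.9487
T = 3.9487 / 1.2284 = 3.214507… → 3.21

3.21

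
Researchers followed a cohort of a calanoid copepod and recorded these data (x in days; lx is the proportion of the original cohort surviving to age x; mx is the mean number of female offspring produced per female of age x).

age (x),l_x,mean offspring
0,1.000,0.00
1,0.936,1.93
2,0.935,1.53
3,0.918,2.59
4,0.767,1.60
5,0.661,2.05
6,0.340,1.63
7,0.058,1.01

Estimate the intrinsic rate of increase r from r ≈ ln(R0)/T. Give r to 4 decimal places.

0.7042

R0 = Σ lx·mx = 0 + 1.80648 + 1.43055 + 2.37762 + 1.2272 + 1.35505 + 0.5542 + 0.05858 = 8.80968
Σ x·lx·mx = 27.21975; T = 27.21975/8.80968 = 3.08975…
r ≈ ln(R0)/T = ln(8.80968)/3.08975… = 0.704215… → 0.7042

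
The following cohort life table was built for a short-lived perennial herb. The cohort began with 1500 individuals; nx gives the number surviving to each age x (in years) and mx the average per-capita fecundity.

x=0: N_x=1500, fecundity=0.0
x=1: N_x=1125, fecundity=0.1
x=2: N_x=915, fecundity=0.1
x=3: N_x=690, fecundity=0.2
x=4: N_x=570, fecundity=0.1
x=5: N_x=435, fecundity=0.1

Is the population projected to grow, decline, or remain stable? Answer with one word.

lx = nx/n0 = nx/1500: 1, 0.75, 0.61, 0.46, 0.38, 0.29
R0 = Σ lx·mx = 0 + 0.075 + 0.061 + 0.092 + 0.038 + 0.029 = 0.295
R0 < 1, so the population is declining.

declining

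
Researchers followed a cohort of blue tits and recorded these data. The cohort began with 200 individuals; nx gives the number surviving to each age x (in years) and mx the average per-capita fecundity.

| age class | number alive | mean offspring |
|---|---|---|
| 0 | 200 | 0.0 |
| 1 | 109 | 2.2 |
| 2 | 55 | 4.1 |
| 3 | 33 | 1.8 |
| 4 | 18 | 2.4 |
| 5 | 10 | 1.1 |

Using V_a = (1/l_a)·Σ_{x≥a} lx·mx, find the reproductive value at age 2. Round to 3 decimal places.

lx = nx/n0 = nx/200: 1, 0.545, 0.275, 0.165, 0.09, 0.05
lx·mx for x ≥ 2: 1.1275, 0.297, 0.216, 0.055 → sum = 1.6955
V_2 = 1.6955 / l_2 = 1.6955 / 0.275 = 6.165455… → 6.165

6.165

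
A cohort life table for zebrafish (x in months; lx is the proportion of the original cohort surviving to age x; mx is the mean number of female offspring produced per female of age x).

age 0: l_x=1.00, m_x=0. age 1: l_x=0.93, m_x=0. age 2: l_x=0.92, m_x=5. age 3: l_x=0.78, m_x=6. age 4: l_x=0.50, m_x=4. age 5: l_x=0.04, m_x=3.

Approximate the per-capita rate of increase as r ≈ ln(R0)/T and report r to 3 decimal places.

0.871

R0 = Σ lx·mx = 0 + 0 + 4.6 + 4.68 + 2 + 0.12 = 11.4
Σ x·lx·mx = 31.84; T = 31.84/11.4 = 2.79298…
r ≈ ln(R0)/T = ln(11.4)/2.79298… = 0.87133… → 0.871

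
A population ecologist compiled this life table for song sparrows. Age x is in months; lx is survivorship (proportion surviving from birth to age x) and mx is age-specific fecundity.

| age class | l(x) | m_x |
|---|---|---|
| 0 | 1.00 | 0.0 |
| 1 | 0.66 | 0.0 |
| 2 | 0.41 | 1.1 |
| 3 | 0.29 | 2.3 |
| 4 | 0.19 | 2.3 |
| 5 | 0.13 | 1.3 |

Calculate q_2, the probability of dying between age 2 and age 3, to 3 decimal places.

0.293

q_2 = (l_2 − l_3) / l_2 = (0.41 − 0.29) / 0.41
     = 0.12 / 0.41 = 0.292683… → 0.293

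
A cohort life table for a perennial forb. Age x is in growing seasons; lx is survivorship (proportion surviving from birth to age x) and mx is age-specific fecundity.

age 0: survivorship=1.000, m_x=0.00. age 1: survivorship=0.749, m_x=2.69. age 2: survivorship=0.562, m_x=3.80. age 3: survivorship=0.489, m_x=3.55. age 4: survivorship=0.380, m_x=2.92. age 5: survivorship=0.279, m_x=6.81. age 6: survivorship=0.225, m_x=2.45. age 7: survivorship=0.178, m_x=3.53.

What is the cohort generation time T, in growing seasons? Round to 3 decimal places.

3.289

lx·mx: 0, 2.01481, 2.1356, 1.73595, 1.1096, 1.89999, 0.55125, 0.62834 → R0 = 10.07554
x·lx·mx: 0, 2.01481, 4.2712, 5.20785, 4.4384, 9.49995, 3.3075, 4.39838 → Σ = 33.13809
T = 33.13809 / 10.07554 = 3.288964… → 3.289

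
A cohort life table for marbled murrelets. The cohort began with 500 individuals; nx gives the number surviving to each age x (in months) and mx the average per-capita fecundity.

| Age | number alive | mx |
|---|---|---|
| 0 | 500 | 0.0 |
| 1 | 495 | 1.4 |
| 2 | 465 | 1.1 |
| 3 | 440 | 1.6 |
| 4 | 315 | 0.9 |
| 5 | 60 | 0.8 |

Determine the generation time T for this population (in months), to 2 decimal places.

2.32

lx = nx/n0 = nx/500: 1, 0.99, 0.93, 0.88, 0.63, 0.12
lx·mx: 0, 1.386, 1.023, 1.408, 0.567, 0.096 → R0 = 4.48
x·lx·mx: 0, 1.386, 2.046, 4.224, 2.268, 0.48 → Σ = 10.404
T = 10.404 / 4.48 = 2.322321… → 2.32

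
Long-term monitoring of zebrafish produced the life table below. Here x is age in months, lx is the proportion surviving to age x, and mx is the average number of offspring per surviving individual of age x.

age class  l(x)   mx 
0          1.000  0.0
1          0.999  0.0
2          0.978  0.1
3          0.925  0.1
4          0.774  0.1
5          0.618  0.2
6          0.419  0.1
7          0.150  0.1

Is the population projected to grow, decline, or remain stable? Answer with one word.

R0 = Σ lx·mx = 0 + 0 + 0.0978 + 0.0925 + 0.0774 + 0.1236 + 0.0419 + 0.015 = 0.4482
R0 < 1, so the population is declining.

declining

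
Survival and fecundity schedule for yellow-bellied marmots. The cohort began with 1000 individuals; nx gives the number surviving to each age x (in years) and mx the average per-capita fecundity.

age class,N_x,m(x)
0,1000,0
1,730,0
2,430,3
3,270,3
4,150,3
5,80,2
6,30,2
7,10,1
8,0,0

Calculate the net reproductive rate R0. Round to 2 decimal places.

2.78

lx = nx/n0 = nx/1000: 1, 0.73, 0.43, 0.27, 0.15, 0.08, 0.03, 0.01, 0
lx·mx by age: 0, 0, 1.29, 0.81, 0.45, 0.16, 0.06, 0.01, 0
R0 = Σ lx·mx = 2.78 → 2.78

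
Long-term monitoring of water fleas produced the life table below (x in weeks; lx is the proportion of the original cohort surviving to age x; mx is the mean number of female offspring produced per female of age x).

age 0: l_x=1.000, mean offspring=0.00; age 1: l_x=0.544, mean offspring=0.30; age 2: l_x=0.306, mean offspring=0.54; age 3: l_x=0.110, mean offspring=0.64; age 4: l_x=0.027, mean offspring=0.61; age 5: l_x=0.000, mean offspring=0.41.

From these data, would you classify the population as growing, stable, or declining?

R0 = Σ lx·mx = 0 + 0.1632 + 0.16524 + 0.0704 + 0.01647 + 0 = 0.41531
R0 < 1, so the population is declining.

declining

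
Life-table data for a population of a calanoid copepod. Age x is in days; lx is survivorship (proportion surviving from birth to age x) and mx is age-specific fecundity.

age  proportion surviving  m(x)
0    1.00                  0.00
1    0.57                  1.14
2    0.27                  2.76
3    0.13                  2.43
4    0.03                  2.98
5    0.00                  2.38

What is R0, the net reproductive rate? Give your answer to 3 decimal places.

1.800

lx·mx by age: 0, 0.6498, 0.7452, 0.3159, 0.0894, 0
R0 = Σ lx·mx = 1.8003 → 1.800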